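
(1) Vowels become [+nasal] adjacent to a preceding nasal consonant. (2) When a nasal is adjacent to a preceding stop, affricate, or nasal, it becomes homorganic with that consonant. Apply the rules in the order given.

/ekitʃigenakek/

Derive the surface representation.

Rule 1: /a/ after nasal /n/ → [ã]
After rule 1: ekitʃigenãkek
Rule 2: no segment meets the rule's conditions; no change.

[ekitʃigenãkek]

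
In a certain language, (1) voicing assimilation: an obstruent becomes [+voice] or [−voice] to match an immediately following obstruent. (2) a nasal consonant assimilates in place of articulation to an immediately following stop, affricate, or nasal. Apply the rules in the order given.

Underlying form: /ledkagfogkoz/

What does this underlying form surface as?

[letkakfokkoz]

Rule 1: /d/ before /k/ (voiceless) → [t]
Rule 1: /g/ before /f/ (voiceless) → [k]
Rule 1: /g/ before /k/ (voiceless) → [k]
After rule 1: letkakfokkoz
Rule 2: no segment meets the rule's conditions; no change.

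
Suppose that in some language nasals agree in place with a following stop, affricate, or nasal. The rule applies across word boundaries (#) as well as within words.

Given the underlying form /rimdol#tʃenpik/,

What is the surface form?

[rindol#tʃempik]

/m/ before /d/ (alveolar) → [n]
/n/ before /p/ (labial) → [m]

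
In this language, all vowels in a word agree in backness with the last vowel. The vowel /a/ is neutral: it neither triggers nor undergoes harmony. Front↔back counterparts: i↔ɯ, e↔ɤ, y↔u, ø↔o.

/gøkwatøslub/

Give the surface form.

[gokwatoslub]

/ø/ harmonizes with /u/ ([+back]) → [o]
/ø/ harmonizes with /u/ ([+back]) → [o]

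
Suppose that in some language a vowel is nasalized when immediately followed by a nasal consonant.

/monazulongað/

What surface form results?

/o/ before nasal /n/ → [õ]
/o/ before nasal /n/ → [õ]

[mõnazulõngað]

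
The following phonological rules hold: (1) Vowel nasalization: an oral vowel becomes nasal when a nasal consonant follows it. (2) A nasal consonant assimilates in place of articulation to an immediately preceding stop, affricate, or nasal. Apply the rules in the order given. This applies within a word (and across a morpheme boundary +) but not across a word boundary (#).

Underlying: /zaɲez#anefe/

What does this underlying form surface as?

[zãɲez#ãnefe]

Rule 1: /a/ before nasal /ɲ/ → [ã]
Rule 1: /a/ before nasal /n/ → [ã]
After rule 1: zãɲez#ãnefe
Rule 2: no segment meets the rule's conditions; no change.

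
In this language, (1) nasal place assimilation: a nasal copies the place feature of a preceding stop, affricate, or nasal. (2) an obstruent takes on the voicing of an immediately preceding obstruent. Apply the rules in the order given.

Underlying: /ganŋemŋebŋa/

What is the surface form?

Rule 1: /ŋ/ after /n/ (alveolar) → [n]
Rule 1: /ŋ/ after /m/ (labial) → [m]
Rule 1: /ŋ/ after /b/ (labial) → [m]
After rule 1: gannemmebma
Rule 2: no segment meets the rule's conditions; no change.

[gannemmebma]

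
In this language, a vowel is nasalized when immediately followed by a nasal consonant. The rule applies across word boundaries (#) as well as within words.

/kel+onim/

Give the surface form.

[kel+õnĩm]

/o/ before nasal /n/ → [õ]
/i/ before nasal /m/ → [ĩ]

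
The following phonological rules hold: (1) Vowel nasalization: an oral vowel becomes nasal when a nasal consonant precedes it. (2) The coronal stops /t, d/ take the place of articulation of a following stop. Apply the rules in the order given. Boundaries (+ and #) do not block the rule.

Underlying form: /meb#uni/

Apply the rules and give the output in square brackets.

Rule 1: /e/ after nasal /m/ → [ẽ]
Rule 1: /i/ after nasal /n/ → [ĩ]
After rule 1: mẽb#unĩ
Rule 2: no segment meets the rule's conditions; no change.

[mẽb#unĩ]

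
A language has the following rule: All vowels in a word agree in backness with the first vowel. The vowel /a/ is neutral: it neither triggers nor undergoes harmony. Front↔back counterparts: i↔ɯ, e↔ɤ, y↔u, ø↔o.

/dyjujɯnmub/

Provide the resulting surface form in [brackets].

[dyjyjinmyb]

/u/ harmonizes with /y/ ([-back]) → [y]
/ɯ/ harmonizes with /y/ ([-back]) → [i]
/u/ harmonizes with /y/ ([-back]) → [y]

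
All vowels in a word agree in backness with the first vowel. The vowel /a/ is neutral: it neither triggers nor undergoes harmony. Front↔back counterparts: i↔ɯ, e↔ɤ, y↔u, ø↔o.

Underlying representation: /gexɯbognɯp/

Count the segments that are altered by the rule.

3

/ɯ/ harmonizes with /e/ ([-back]) → [i]
/o/ harmonizes with /e/ ([-back]) → [ø]
/ɯ/ harmonizes with /e/ ([-back]) → [i]
3 segments change.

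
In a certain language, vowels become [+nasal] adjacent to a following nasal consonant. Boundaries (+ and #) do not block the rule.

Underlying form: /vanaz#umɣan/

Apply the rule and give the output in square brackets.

/a/ before nasal /n/ → [ã]
/u/ before nasal /m/ → [ũ]
/a/ before nasal /n/ → [ã]

[vãnaz#ũmɣãn]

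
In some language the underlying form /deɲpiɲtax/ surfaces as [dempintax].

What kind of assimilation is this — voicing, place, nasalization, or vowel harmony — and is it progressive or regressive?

/ɲ/→[m] /ɲ/→[n].
Each target copies a feature from the following segment, so the direction is regressive.

place assimilation, regressive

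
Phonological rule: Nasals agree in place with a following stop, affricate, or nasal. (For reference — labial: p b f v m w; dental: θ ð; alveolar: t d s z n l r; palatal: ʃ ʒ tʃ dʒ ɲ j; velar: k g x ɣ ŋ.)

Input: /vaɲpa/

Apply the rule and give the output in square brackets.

/ɲ/ before /p/ (labial) → [m]

[vampa]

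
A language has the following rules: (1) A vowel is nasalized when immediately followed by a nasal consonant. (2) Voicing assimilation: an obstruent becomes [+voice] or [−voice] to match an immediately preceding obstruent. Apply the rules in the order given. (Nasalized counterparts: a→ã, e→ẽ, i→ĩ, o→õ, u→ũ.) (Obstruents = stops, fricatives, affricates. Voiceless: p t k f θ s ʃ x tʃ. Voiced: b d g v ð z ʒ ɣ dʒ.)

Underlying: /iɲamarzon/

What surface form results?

Rule 1: /i/ before nasal /ɲ/ → [ĩ]
Rule 1: /a/ before nasal /m/ → [ã]
Rule 1: /o/ before nasal /n/ → [õ]
After rule 1: ĩɲãmarzõn
Rule 2: no segment meets the rule's conditions; no change.

[ĩɲãmarzõn]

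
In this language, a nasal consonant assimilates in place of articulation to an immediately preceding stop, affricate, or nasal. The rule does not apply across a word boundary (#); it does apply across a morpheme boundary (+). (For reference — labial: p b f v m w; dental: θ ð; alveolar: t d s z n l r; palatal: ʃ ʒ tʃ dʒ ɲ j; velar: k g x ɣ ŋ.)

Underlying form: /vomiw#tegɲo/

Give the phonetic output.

[vomiw#tegŋo]

/ɲ/ after /g/ (velar) → [ŋ]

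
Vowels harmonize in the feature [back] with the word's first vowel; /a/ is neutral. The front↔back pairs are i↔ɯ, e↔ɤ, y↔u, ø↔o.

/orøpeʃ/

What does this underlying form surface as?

/ø/ harmonizes with /o/ ([+back]) → [o]
/e/ harmonizes with /o/ ([+back]) → [ɤ]

[oropɤʃ]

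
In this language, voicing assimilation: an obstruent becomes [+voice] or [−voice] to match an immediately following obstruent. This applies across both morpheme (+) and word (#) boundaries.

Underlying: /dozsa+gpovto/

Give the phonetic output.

[dossa+kpofto]

/z/ before /s/ (voiceless) → [s]
/g/ before /p/ (voiceless) → [k]
/v/ before /t/ (voiceless) → [f]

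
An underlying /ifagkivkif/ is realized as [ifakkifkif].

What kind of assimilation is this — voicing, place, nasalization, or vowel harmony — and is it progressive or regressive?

voicing assimilation, regressive

/g/→[k] /v/→[f].
Each target copies a feature from the following segment, so the direction is regressive.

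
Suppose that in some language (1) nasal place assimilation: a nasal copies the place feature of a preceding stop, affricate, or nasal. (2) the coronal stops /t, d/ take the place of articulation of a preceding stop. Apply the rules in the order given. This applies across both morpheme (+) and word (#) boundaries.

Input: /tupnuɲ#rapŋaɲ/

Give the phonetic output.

[tupmuɲ#rapmaɲ]

Rule 1: /n/ after /p/ (labial) → [m]
Rule 1: /ŋ/ after /p/ (labial) → [m]
After rule 1: tupmuɲ#rapmaɲ
Rule 2: no segment meets the rule's conditions; no change.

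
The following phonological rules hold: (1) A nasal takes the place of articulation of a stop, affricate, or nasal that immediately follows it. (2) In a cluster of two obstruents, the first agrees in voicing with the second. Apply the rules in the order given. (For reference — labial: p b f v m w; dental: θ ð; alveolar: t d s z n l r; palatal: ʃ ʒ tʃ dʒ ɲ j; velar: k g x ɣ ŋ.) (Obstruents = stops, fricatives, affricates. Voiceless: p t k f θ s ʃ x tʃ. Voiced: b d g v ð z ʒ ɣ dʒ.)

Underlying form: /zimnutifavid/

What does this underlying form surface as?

Rule 1: /m/ before /n/ (alveolar) → [n]
After rule 1: zinnutifavid
Rule 2: no segment meets the rule's conditions; no change.

[zinnutifavid]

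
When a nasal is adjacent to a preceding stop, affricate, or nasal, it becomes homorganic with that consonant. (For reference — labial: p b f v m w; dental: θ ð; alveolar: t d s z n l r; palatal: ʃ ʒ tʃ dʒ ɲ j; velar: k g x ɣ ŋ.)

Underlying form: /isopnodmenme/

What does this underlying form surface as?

/n/ after /p/ (labial) → [m]
/m/ after /d/ (alveolar) → [n]
/m/ after /n/ (alveolar) → [n]

[isopmodnenne]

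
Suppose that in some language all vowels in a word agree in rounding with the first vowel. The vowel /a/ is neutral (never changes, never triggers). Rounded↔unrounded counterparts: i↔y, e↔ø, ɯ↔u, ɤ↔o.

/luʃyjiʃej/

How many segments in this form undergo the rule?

/i/ harmonizes with /u/ ([+round]) → [y]
/e/ harmonizes with /u/ ([+round]) → [ø]
2 segments change.

2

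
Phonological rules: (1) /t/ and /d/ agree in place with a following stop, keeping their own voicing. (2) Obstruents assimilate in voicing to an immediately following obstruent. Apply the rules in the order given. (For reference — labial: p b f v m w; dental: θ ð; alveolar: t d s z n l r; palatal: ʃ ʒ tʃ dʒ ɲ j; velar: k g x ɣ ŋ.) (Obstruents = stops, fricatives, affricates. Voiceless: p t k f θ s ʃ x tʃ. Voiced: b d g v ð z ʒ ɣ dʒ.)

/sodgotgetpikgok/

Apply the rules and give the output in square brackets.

[soggoggeppiggok]

Rule 1: /d/ before /g/ (velar) → [g]
Rule 1: /t/ before /g/ (velar) → [k]
Rule 1: /t/ before /p/ (labial) → [p]
After rule 1: soggokgeppikgok
Rule 2: /k/ before /g/ (voiced) → [g]
Rule 2: /k/ before /g/ (voiced) → [g]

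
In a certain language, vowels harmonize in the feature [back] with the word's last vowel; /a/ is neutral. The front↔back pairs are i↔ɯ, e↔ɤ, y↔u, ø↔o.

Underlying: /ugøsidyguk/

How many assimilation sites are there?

/ø/ harmonizes with /u/ ([+back]) → [o]
/i/ harmonizes with /u/ ([+back]) → [ɯ]
/y/ harmonizes with /u/ ([+back]) → [u]
3 segments change.

3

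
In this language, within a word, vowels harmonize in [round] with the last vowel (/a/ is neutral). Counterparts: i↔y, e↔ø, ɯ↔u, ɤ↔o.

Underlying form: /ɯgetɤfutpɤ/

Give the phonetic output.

/u/ harmonizes with /ɤ/ ([-round]) → [ɯ]

[ɯgetɤfɯtpɤ]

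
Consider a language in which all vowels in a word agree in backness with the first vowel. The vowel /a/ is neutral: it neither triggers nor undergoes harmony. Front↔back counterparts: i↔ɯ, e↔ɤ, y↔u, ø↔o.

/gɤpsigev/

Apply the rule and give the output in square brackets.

[gɤpsɯgɤv]

/i/ harmonizes with /ɤ/ ([+back]) → [ɯ]
/e/ harmonizes with /ɤ/ ([+back]) → [ɤ]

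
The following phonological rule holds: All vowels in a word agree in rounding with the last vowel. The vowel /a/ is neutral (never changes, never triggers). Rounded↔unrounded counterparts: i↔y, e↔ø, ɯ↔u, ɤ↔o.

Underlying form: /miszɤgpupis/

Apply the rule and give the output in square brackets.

/u/ harmonizes with /i/ ([-round]) → [ɯ]

[miszɤgpɯpis]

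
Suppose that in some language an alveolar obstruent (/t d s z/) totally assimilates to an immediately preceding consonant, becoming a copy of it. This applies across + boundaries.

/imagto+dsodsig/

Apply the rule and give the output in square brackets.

/t/ after /g/ → [g] (total assimilation)
/s/ after /d/ → [d] (total assimilation)
/s/ after /d/ → [d] (total assimilation)

[imaggo+ddoddig]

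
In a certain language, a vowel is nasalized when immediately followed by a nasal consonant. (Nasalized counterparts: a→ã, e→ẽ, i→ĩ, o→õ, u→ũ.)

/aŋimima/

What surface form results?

[ãŋĩmĩma]

/a/ before nasal /ŋ/ → [ã]
/i/ before nasal /m/ → [ĩ]
/i/ before nasal /m/ → [ĩ]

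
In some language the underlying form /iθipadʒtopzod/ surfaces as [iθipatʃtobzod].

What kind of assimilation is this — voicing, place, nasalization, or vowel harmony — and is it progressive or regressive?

/dʒ/→[tʃ] /p/→[b].
Each target copies a feature from the following segment, so the direction is regressive.

voicing assimilation, regressive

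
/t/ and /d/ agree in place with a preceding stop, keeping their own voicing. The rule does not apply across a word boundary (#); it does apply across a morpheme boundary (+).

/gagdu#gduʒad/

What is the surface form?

[gaggu#gguʒad]

/d/ after /g/ (velar) → [g]
/d/ after /g/ (velar) → [g]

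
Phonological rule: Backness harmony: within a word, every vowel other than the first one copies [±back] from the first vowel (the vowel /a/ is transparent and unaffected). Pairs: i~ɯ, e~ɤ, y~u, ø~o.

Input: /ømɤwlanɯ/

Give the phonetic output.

[ømewlani]

/ɤ/ harmonizes with /ø/ ([-back]) → [e]
/ɯ/ harmonizes with /ø/ ([-back]) → [i]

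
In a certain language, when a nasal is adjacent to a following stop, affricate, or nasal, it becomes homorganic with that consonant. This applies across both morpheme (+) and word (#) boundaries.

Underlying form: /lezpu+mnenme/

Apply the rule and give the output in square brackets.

[lezpu+nnemme]

/m/ before /n/ (alveolar) → [n]
/n/ before /m/ (labial) → [m]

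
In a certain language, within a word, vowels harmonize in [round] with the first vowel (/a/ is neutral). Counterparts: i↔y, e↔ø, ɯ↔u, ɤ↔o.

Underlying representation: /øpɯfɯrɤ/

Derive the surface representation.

/ɯ/ harmonizes with /ø/ ([+round]) → [u]
/ɯ/ harmonizes with /ø/ ([+round]) → [u]
/ɤ/ harmonizes with /ø/ ([+round]) → [o]

[øpufuro]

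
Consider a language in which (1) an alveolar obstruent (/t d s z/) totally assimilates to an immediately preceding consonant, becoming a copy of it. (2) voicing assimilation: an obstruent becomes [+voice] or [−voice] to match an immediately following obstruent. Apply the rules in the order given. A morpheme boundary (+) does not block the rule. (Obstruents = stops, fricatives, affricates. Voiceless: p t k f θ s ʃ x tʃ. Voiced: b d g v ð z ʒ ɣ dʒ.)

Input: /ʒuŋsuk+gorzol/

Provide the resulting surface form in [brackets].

Rule 1: /s/ after /ŋ/ → [ŋ] (total assimilation)
Rule 1: /z/ after /r/ → [r] (total assimilation)
After rule 1: ʒuŋŋuk+gorrol
Rule 2: /k/ before /g/ (voiced) → [g]

[ʒuŋŋug+gorrol]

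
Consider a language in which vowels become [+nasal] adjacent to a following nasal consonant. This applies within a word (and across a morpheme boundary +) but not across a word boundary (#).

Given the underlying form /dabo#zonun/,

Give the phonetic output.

/o/ before nasal /n/ → [õ]
/u/ before nasal /n/ → [ũ]

[dabo#zõnũn]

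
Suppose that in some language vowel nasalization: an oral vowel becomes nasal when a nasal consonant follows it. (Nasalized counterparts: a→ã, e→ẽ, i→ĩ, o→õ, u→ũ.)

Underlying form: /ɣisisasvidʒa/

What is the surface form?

[ɣisisasvidʒa]

no segment meets the rule's conditions; no change.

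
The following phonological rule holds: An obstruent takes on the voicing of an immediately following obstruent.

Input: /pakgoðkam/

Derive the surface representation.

[paggoθkam]

/k/ before /g/ (voiced) → [g]
/ð/ before /k/ (voiceless) → [θ]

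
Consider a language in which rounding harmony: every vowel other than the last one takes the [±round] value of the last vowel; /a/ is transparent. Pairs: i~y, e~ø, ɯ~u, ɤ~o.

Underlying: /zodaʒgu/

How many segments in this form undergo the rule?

No segment meets the rule's conditions.

0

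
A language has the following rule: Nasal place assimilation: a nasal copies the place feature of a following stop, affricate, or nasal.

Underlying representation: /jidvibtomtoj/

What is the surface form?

/m/ before /t/ (alveolar) → [n]

[jidvibtontoj]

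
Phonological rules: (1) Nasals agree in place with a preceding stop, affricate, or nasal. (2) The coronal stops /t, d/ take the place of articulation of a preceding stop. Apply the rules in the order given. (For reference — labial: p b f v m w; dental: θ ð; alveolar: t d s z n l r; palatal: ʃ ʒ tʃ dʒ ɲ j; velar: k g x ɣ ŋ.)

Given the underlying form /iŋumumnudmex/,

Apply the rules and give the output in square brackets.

Rule 1: /n/ after /m/ (labial) → [m]
Rule 1: /m/ after /d/ (alveolar) → [n]
After rule 1: iŋumummudnex
Rule 2: no segment meets the rule's conditions; no change.

[iŋumummudnex]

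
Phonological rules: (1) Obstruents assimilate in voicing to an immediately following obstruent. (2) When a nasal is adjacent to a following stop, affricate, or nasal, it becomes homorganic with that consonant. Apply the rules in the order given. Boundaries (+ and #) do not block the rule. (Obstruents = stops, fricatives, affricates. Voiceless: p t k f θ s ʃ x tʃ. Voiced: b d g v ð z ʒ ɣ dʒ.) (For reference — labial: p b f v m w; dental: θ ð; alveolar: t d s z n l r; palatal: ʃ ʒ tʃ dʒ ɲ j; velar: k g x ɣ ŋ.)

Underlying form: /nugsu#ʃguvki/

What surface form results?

Rule 1: /g/ before /s/ (voiceless) → [k]
Rule 1: /ʃ/ before /g/ (voiced) → [ʒ]
Rule 1: /v/ before /k/ (voiceless) → [f]
After rule 1: nuksu#ʒgufki
Rule 2: no segment meets the rule's conditions; no change.

[nuksu#ʒgufki]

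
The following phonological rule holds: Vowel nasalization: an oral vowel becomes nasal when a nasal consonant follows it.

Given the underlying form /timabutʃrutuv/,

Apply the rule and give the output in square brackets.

[tĩmabutʃrutuv]

/i/ before nasal /m/ → [ĩ]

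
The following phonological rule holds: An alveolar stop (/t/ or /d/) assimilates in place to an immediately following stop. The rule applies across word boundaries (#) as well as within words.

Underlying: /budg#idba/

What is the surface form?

/d/ before /g/ (velar) → [g]
/d/ before /b/ (labial) → [b]

[bugg#ibba]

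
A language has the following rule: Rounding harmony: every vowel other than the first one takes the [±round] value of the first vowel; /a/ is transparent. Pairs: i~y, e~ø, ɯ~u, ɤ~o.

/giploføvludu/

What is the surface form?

/o/ harmonizes with /i/ ([-round]) → [ɤ]
/ø/ harmonizes with /i/ ([-round]) → [e]
/u/ harmonizes with /i/ ([-round]) → [ɯ]
/u/ harmonizes with /i/ ([-round]) → [ɯ]

[giplɤfevlɯdɯ]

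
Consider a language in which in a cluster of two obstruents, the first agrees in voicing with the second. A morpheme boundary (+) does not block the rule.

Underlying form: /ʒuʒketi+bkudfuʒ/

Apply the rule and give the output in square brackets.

/ʒ/ before /k/ (voiceless) → [ʃ]
/b/ before /k/ (voiceless) → [p]
/d/ before /f/ (voiceless) → [t]

[ʒuʃketi+pkutfuʒ]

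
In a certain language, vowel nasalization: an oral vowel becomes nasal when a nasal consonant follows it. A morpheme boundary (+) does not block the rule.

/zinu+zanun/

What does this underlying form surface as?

[zĩnu+zãnũn]

/i/ before nasal /n/ → [ĩ]
/a/ before nasal /n/ → [ã]
/u/ before nasal /n/ → [ũ]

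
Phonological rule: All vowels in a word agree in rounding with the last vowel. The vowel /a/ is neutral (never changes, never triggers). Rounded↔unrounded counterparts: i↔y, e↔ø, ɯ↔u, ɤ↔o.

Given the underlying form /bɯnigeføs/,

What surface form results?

/ɯ/ harmonizes with /ø/ ([+round]) → [u]
/i/ harmonizes with /ø/ ([+round]) → [y]
/e/ harmonizes with /ø/ ([+round]) → [ø]

[bunygøføs]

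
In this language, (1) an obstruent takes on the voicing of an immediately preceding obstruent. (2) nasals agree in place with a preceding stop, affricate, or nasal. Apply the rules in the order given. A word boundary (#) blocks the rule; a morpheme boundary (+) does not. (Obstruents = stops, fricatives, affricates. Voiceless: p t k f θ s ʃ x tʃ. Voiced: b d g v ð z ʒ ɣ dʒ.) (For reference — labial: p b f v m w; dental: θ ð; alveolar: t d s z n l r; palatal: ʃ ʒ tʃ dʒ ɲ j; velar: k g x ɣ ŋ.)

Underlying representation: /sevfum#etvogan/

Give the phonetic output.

Rule 1: /f/ after /v/ (voiced) → [v]
Rule 1: /v/ after /t/ (voiceless) → [f]
After rule 1: sevvum#etfogan
Rule 2: no segment meets the rule's conditions; no change.

[sevvum#etfogan]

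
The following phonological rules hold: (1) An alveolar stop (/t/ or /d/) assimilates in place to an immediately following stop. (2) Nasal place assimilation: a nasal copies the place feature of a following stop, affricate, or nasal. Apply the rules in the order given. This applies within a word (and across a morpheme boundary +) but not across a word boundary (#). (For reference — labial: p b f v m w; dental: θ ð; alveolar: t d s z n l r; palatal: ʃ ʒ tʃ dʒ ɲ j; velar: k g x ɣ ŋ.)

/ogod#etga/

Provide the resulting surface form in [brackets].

Rule 1: /t/ before /g/ (velar) → [k]
After rule 1: ogod#ekga
Rule 2: no segment meets the rule's conditions; no change.

[ogod#ekga]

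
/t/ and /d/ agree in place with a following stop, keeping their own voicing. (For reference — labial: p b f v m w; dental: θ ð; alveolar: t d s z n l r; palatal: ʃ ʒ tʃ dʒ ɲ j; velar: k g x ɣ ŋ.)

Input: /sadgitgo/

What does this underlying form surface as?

[saggikgo]

/d/ before /g/ (velar) → [g]
/t/ before /g/ (velar) → [k]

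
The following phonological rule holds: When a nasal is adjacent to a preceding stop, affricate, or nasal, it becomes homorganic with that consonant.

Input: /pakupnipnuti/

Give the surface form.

[pakupmipmuti]

/n/ after /p/ (labial) → [m]
/n/ after /p/ (labial) → [m]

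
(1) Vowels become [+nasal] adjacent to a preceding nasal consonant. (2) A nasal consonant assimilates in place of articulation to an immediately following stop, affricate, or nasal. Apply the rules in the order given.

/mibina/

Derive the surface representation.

[mĩbinã]

Rule 1: /i/ after nasal /m/ → [ĩ]
Rule 1: /a/ after nasal /n/ → [ã]
After rule 1: mĩbinã
Rule 2: no segment meets the rule's conditions; no change.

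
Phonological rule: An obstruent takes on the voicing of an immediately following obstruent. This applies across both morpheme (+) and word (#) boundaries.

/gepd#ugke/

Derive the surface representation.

/p/ before /d/ (voiced) → [b]
/g/ before /k/ (voiceless) → [k]

[gebd#ukke]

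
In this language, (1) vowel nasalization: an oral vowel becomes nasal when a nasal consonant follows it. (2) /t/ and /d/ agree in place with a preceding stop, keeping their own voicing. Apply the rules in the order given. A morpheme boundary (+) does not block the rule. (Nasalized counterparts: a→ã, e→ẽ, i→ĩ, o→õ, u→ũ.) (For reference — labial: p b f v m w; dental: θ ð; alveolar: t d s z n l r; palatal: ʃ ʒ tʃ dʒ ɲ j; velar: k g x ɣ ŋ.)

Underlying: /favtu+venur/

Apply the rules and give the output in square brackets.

[favtu+vẽnur]

Rule 1: /e/ before nasal /n/ → [ẽ]
After rule 1: favtu+vẽnur
Rule 2: no segment meets the rule's conditions; no change.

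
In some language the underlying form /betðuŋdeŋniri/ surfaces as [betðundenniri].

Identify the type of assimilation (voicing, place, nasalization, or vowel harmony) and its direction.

place assimilation, regressive

/ŋ/→[n] /ŋ/→[n].
Each target copies a feature from the following segment, so the direction is regressive.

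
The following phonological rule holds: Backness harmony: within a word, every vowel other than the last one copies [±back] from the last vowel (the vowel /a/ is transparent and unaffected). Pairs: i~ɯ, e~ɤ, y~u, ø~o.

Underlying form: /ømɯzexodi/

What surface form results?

[ømizexødi]

/ɯ/ harmonizes with /i/ ([-back]) → [i]
/o/ harmonizes with /i/ ([-back]) → [ø]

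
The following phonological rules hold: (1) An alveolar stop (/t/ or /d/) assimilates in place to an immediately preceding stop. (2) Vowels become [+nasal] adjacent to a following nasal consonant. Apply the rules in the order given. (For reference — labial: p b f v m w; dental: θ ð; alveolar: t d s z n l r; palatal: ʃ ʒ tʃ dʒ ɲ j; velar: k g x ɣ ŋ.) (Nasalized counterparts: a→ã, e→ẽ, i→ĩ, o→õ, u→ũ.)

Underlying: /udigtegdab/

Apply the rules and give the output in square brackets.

[udigkeggab]

Rule 1: /t/ after /g/ (velar) → [k]
Rule 1: /d/ after /g/ (velar) → [g]
After rule 1: udigkeggab
Rule 2: no segment meets the rule's conditions; no change.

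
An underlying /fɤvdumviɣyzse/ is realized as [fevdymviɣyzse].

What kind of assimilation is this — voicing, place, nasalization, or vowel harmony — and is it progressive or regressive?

/ɤ/→[e] /u/→[y].
Vowels agree with the last vowel, so the harmony is regressive.

vowel harmony, regressive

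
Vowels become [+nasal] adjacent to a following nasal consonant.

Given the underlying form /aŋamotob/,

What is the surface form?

[ãŋãmotob]

/a/ before nasal /ŋ/ → [ã]
/a/ before nasal /m/ → [ã]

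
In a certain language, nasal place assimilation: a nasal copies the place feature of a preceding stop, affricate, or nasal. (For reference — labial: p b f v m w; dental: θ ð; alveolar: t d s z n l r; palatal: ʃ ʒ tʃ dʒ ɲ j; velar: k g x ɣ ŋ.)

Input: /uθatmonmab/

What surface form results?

[uθatnonnab]

/m/ after /t/ (alveolar) → [n]
/m/ after /n/ (alveolar) → [n]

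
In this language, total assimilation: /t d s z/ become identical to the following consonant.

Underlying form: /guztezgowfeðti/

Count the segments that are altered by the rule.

2

/z/ before /t/ → [t] (total assimilation)
/z/ before /g/ → [g] (total assimilation)
2 segments change.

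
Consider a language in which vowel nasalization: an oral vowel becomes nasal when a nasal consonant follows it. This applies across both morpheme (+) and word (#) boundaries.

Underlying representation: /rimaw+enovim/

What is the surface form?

[rĩmaw+ẽnovĩm]

/i/ before nasal /m/ → [ĩ]
/e/ before nasal /n/ → [ẽ]
/i/ before nasal /m/ → [ĩ]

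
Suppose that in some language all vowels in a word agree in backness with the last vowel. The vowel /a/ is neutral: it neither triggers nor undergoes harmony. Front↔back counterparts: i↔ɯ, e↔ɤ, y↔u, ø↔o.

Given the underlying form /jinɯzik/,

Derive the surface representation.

/ɯ/ harmonizes with /i/ ([-back]) → [i]

[jinizik]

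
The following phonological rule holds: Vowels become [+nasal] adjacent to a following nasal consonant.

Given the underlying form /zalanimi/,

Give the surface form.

[zalãnĩmi]

/a/ before nasal /n/ → [ã]
/i/ before nasal /m/ → [ĩ]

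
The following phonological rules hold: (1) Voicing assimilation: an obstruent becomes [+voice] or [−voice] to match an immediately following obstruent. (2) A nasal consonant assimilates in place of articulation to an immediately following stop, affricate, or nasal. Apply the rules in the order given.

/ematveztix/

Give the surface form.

Rule 1: /t/ before /v/ (voiced) → [d]
Rule 1: /z/ before /t/ (voiceless) → [s]
After rule 1: emadvestix
Rule 2: no segment meets the rule's conditions; no change.

[emadvestix]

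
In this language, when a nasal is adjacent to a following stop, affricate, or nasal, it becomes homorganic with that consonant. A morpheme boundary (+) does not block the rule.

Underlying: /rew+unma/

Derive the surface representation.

/n/ before /m/ (labial) → [m]

[rew+umma]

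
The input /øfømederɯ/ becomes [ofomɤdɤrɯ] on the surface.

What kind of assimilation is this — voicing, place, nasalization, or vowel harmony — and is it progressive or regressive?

/ø/→[o] /ø/→[o] /e/→[ɤ] /e/→[ɤ].
Vowels agree with the last vowel, so the harmony is regressive.

vowel harmony, regressive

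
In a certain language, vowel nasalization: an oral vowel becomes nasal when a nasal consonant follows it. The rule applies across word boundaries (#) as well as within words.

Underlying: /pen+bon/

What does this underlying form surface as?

[pẽn+bõn]

/e/ before nasal /n/ → [ẽ]
/o/ before nasal /n/ → [õ]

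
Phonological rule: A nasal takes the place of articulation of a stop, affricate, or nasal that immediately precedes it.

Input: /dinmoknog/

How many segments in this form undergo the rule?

/m/ after /n/ (alveolar) → [n]
/n/ after /k/ (velar) → [ŋ]
2 segments change.

2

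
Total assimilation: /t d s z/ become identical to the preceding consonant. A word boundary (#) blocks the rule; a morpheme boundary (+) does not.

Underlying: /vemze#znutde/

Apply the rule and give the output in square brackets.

[vemme#znutte]

/z/ after /m/ → [m] (total assimilation)
/d/ after /t/ → [t] (total assimilation)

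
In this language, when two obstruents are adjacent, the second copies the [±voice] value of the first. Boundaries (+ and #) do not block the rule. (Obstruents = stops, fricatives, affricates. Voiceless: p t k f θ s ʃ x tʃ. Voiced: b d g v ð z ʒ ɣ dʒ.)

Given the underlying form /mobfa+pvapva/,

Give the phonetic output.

[mobva+pfapfa]

/f/ after /b/ (voiced) → [v]
/v/ after /p/ (voiceless) → [f]
/v/ after /p/ (voiceless) → [f]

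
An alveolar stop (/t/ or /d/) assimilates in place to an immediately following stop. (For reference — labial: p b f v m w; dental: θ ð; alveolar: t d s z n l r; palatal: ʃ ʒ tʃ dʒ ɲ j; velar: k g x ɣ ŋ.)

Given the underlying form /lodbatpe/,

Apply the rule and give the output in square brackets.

/d/ before /b/ (labial) → [b]
/t/ before /p/ (labial) → [p]

[lobbappe]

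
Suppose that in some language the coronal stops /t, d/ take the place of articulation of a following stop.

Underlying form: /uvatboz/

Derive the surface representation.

/t/ before /b/ (labial) → [p]

[uvapboz]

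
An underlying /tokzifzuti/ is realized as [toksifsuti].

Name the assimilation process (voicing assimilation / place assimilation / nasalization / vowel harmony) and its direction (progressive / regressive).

/z/→[s] /z/→[s].
Each target copies a feature from the preceding segment, so the direction is progressive.

voicing assimilation, progressive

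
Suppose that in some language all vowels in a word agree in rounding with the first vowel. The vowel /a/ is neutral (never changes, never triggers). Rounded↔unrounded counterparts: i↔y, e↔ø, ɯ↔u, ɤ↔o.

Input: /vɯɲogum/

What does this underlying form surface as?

[vɯɲɤgɯm]

/o/ harmonizes with /ɯ/ ([-round]) → [ɤ]
/u/ harmonizes with /ɯ/ ([-round]) → [ɯ]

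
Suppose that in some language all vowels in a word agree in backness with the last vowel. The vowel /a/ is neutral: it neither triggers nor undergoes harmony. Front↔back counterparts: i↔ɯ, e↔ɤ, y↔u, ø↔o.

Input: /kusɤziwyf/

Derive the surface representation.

[kyseziwyf]

/u/ harmonizes with /y/ ([-back]) → [y]
/ɤ/ harmonizes with /y/ ([-back]) → [e]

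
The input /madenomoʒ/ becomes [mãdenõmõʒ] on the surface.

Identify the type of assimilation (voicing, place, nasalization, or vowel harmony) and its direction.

nasalization, progressive

/a/→[ã] /o/→[õ] /o/→[õ].
Each target copies a feature from the preceding segment, so the direction is progressive.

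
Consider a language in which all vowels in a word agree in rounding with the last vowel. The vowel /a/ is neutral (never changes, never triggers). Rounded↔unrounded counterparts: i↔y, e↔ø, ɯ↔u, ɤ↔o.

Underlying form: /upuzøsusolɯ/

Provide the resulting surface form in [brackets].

/u/ harmonizes with /ɯ/ ([-round]) → [ɯ]
/u/ harmonizes with /ɯ/ ([-round]) → [ɯ]
/ø/ harmonizes with /ɯ/ ([-round]) → [e]
/u/ harmonizes with /ɯ/ ([-round]) → [ɯ]
/o/ harmonizes with /ɯ/ ([-round]) → [ɤ]

[ɯpɯzesɯsɤlɯ]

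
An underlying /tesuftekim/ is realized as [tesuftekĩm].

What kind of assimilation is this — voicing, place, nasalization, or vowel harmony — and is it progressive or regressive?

/i/→[ĩ].
Each target copies a feature from the following segment, so the direction is regressive.

nasalization, regressive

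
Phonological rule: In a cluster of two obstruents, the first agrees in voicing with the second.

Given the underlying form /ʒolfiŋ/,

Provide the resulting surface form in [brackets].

[ʒolfiŋ]

no segment meets the rule's conditions; no change.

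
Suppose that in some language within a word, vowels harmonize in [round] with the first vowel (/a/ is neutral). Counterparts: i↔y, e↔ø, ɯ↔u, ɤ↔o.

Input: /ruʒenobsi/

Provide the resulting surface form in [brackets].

/e/ harmonizes with /u/ ([+round]) → [ø]
/i/ harmonizes with /u/ ([+round]) → [y]

[ruʒønobsy]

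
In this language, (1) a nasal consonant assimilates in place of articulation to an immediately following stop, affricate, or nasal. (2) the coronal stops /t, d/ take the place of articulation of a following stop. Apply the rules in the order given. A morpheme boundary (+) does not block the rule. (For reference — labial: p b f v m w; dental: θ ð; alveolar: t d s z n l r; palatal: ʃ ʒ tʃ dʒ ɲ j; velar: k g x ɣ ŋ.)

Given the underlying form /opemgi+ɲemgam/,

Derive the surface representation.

Rule 1: /m/ before /g/ (velar) → [ŋ]
Rule 1: /m/ before /g/ (velar) → [ŋ]
After rule 1: opeŋgi+ɲeŋgam
Rule 2: no segment meets the rule's conditions; no change.

[opeŋgi+ɲeŋgam]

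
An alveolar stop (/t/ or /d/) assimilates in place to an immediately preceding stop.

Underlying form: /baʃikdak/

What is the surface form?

[baʃikgak]

/d/ after /k/ (velar) → [g]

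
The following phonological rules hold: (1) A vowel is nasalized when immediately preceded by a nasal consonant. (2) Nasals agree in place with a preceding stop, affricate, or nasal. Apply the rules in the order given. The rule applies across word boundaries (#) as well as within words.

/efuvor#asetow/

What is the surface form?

[efuvor#asetow]

Rule 1: no segment meets the rule's conditions; no change.
After rule 1: efuvor#asetow
Rule 2: no segment meets the rule's conditions; no change.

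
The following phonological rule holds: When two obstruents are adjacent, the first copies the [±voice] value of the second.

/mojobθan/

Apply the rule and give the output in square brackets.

/b/ before /θ/ (voiceless) → [p]

[mojopθan]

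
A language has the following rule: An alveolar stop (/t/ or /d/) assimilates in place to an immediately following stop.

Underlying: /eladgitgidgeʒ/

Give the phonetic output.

/d/ before /g/ (velar) → [g]
/t/ before /g/ (velar) → [k]
/d/ before /g/ (velar) → [g]

[elaggikgiggeʒ]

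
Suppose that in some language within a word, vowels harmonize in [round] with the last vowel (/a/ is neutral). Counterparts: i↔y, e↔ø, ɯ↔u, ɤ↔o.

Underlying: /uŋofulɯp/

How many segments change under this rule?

/u/ harmonizes with /ɯ/ ([-round]) → [ɯ]
/o/ harmonizes with /ɯ/ ([-round]) → [ɤ]
/u/ harmonizes with /ɯ/ ([-round]) → [ɯ]
3 segments change.

3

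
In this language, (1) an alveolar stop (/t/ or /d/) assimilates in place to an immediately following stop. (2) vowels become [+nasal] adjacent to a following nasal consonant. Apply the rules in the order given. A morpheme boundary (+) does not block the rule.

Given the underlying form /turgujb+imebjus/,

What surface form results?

Rule 1: no segment meets the rule's conditions; no change.
After rule 1: turgujb+imebjus
Rule 2: /i/ before nasal /m/ → [ĩ]

[turgujb+ĩmebjus]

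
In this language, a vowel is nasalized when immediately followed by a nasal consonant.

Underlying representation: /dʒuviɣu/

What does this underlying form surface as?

[dʒuviɣu]

no segment meets the rule's conditions; no change.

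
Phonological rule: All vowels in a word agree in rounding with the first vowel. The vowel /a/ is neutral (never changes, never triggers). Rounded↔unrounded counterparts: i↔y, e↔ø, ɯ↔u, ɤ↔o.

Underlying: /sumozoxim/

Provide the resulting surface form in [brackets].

/i/ harmonizes with /u/ ([+round]) → [y]

[sumozoxym]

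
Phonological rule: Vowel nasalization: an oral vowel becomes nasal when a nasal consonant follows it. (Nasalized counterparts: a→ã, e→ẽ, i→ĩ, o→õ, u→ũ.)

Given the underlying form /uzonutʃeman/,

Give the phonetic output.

[uzõnutʃẽmãn]

/o/ before nasal /n/ → [õ]
/e/ before nasal /m/ → [ẽ]
/a/ before nasal /n/ → [ã]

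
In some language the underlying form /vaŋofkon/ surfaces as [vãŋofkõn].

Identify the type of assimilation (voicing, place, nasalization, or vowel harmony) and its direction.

nasalization, regressive

/a/→[ã] /o/→[õ].
Each target copies a feature from the following segment, so the direction is regressive.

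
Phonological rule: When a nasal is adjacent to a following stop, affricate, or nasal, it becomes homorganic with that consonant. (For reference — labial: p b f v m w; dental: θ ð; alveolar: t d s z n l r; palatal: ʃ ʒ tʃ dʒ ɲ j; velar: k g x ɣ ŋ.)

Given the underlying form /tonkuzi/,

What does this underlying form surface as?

/n/ before /k/ (velar) → [ŋ]

[toŋkuzi]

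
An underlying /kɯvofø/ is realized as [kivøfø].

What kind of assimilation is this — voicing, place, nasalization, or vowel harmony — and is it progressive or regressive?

vowel harmony, regressive

/ɯ/→[i] /o/→[ø].
Vowels agree with the last vowel, so the harmony is regressive.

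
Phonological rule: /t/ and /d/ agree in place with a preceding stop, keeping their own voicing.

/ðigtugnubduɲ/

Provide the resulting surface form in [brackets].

/t/ after /g/ (velar) → [k]
/d/ after /b/ (labial) → [b]

[ðigkugnubbuɲ]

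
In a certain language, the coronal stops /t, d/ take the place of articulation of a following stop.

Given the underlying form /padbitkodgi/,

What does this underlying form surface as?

[pabbikkoggi]

/d/ before /b/ (labial) → [b]
/t/ before /k/ (velar) → [k]
/d/ before /g/ (velar) → [g]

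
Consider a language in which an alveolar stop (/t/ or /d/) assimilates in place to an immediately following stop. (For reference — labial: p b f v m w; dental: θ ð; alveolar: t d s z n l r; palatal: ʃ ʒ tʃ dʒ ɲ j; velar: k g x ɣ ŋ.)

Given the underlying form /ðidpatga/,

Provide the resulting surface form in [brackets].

[ðibpakga]

/d/ before /p/ (labial) → [b]
/t/ before /g/ (velar) → [k]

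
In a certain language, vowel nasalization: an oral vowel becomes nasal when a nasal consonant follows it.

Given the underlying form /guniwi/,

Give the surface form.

/u/ before nasal /n/ → [ũ]

[gũniwi]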